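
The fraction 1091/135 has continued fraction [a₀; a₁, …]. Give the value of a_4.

2

⌊1091/135⌋ = 8, remainder 11
⌊135/11⌋ = 12, remainder 3
⌊11/3⌋ = 3, remainder 2
⌊3/2⌋ = 1, remainder 1
⌊2/1⌋ = 2, remainder 0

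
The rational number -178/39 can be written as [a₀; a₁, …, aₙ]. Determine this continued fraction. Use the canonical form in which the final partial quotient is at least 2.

[-5; 2, 3, 2, 2]

Apply division with remainder until the remainder is 0:
⌊-178/39⌋ = -5, remainder 17
⌊39/17⌋ = 2, remainder 5
⌊17/5⌋ = 3, remainder 2
⌊5/2⌋ = 2, remainder 1
⌊2/1⌋ = 2, remainder 0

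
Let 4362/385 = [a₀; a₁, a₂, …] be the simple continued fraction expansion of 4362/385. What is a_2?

Apply division with remainder until the remainder is 0:
⌊4362/385⌋ = 11, remainder 127
⌊385/127⌋ = 3, remainder 4
⌊127/4⌋ = 31, remainder 3

31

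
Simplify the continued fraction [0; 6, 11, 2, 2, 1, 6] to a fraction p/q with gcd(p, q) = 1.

537/3269

Build up convergents one term at a time:
a_0 = 0: 0/1
a_1 = 6: 1/6
a_2 = 11: 11/67
a_3 = 2: 23/140
a_4 = 2: 57/347
a_5 = 1: 80/487
a_6 = 6: 537/3269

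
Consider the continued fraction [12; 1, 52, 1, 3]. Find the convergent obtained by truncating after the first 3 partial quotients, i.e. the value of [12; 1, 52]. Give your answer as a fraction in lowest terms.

Start with 52.
1 + 1/(52/1) = 1 + 1/52 = 53/52
12 + 1/(53/52) = 12 + 52/53 = 688/53

688/53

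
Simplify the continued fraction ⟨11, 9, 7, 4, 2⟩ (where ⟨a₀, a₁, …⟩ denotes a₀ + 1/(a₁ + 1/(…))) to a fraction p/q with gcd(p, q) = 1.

Use the convergent recurrence hₖ = aₖ·hₖ₋₁ + hₖ₋₂ (and likewise for the denominators kₖ):
a_0 = 11: 11/1
a_1 = 9: 100/9
a_2 = 7: 711/64
a_3 = 4: 2944/265
a_4 = 2: 6599/594

6599/594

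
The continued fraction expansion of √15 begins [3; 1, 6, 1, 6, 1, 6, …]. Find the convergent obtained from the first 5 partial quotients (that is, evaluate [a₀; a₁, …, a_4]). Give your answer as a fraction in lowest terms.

Start with 6.
1 + 1/(6/1) = 1 + 1/6 = 7/6
6 + 1/(7/6) = 6 + 6/7 = 48/7
1 + 1/(48/7) = 1 + 7/48 = 55/48
3 + 1/(55/48) = 3 + 48/55 = 213/55

213/55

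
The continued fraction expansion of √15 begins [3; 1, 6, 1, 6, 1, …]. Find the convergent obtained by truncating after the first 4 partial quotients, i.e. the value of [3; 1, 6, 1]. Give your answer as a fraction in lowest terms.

31/8

Starting at the tail and folding back:
Start with 1.
6 + 1/(1/1) = 6 + 1/1 = 7/1
1 + 1/(7/1) = 1 + 1/7 = 8/7
3 + 1/(8/7) = 3 + 7/8 = 31/8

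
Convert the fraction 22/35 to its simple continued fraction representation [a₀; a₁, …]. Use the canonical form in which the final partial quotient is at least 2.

[0; 1, 1, 1, 2, 4]

22 = 0·35 + 22, so a_0 = 0
35 = 1·22 + 13, so a_1 = 1
22 = 1·13 + 9, so a_2 = 1
13 = 1·9 + 4, so a_3 = 1
9 = 2·4 + 1, so a_4 = 2
4 = 4·1 + 0, so a_5 = 4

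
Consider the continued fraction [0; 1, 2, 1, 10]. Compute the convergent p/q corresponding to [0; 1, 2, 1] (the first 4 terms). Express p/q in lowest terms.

Work from the innermost term outward:
Start with 1.
2 + 1/(1/1) = 2 + 1/1 = 3/1
1 + 1/(3/1) = 1 + 1/3 = 4/3
0 + 1/(4/3) = 0 + 3/4 = 3/4

3/4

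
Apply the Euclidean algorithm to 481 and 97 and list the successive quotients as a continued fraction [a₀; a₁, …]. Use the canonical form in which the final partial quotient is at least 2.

[4; 1, 23, 4]

481 = 4·97 + 93, so a_0 = 4
97 = 1·93 + 4, so a_1 = 1
93 = 23·4 + 1, so a_2 = 23
4 = 4·1 + 0, so a_3 = 4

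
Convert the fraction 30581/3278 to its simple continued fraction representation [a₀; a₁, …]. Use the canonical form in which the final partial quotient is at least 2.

[9; 3, 26, 3, 6, 2]

⌊30581/3278⌋ = 9, remainder 1079
⌊3278/1079⌋ = 3, remainder 41
⌊1079/41⌋ = 26, remainder 13
⌊41/13⌋ = 3, remainder 2
⌊13/2⌋ = 6, remainder 1
⌊2/1⌋ = 2, remainder 0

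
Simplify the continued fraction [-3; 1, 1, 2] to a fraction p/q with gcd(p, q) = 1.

Start with 2.
1 + 1/(2/1) = 1 + 1/2 = 3/2
1 + 1/(3/2) = 1 + 2/3 = 5/3
-3 + 1/(5/3) = -3 + 3/5 = -12/5

-12/5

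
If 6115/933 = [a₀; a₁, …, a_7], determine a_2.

1

Apply division with remainder until the remainder is 0:
⌊6115/933⌋ = 6, remainder 517
⌊933/517⌋ = 1, remainder 416
⌊517/416⌋ = 1, remainder 101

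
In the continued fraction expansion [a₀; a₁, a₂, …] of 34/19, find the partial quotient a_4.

3

Apply division with remainder until the remainder is 0:
⌊34/19⌋ = 1, remainder 15
⌊19/15⌋ = 1, remainder 4
⌊15/4⌋ = 3, remainder 3
⌊4/3⌋ = 1, remainder 1
⌊3/1⌋ = 3, remainder 0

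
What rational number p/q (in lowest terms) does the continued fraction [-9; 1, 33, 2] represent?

Build up convergents one term at a time:
a_0 = -9: -9/1
a_1 = 1: -8/1
a_2 = 33: -273/34
a_3 = 2: -554/69

-554/69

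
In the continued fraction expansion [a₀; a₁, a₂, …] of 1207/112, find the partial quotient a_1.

Apply division with remainder until the remainder is 0:
1207 = 10·112 + 87, so a_0 = 10
112 = 1·87 + 25, so a_1 = 1

1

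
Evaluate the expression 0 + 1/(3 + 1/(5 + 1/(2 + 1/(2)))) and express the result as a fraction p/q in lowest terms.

Build up convergents one term at a time:
a_0 = 0: 0/1
a_1 = 3: 1/3
a_2 = 5: 5/16
a_3 = 2: 11/35
a_4 = 2: 27/86

27/86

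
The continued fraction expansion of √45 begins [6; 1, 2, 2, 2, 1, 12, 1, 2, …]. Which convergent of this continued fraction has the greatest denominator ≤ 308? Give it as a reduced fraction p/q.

2046/305

List convergents until the denominator exceeds the bound:
a_0 = 6: 6/1  (≤ bound)
a_1 = 1: 7/1  (≤ bound)
a_2 = 2: 20/3  (≤ bound)
a_3 = 2: 47/7  (≤ bound)
a_4 = 2: 114/17  (≤ bound)
a_5 = 1: 161/24  (≤ bound)
a_6 = 12: 2046/305  (≤ bound)
a_7 = 1: 2207/329  (> 308, stop)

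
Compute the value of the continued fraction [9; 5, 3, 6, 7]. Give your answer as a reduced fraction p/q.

6643/723

Starting at the tail and folding back:
Start with 7.
6 + 1/(7/1) = 6 + 1/7 = 43/7
3 + 1/(43/7) = 3 + 7/43 = 136/43
5 + 1/(136/43) = 5 + 43/136 = 723/136
9 + 1/(723/136) = 9 + 136/723 = 6643/723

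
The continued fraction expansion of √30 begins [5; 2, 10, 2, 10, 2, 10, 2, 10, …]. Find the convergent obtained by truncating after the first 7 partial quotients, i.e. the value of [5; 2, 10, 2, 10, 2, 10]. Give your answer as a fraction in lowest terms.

a_0 = 5: 5/1
a_1 = 2: 11/2
a_2 = 10: 115/21
a_3 = 2: 241/44
a_4 = 10: 2525/461
a_5 = 2: 5291/966
a_6 = 10: 55435/10121

55435/10121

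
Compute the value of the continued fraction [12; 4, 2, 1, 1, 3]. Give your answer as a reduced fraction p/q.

Start with 3.
1 + 1/(3/1) = 1 + 1/3 = 4/3
1 + 1/(4/3) = 1 + 3/4 = 7/4
2 + 1/(7/4) = 2 + 4/7 = 18/7
4 + 1/(18/7) = 4 + 7/18 = 79/18
12 + 1/(79/18) = 12 + 18/79 = 966/79

966/79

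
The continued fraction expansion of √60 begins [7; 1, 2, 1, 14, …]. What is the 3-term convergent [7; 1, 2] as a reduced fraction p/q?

23/3

Start with 2.
1 + 1/(2/1) = 1 + 1/2 = 3/2
7 + 1/(3/2) = 7 + 2/3 = 23/3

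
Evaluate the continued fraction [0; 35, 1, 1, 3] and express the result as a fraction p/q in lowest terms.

7/249

Start with 3.
1 + 1/(3/1) = 1 + 1/3 = 4/3
1 + 1/(4/3) = 1 + 3/4 = 7/4
35 + 1/(7/4) = 35 + 4/7 = 249/7
0 + 1/(249/7) = 0 + 7/249 = 7/249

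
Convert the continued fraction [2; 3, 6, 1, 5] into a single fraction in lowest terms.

Collapse the nested fraction from the inside out:
Start with 5.
1 + 1/(5/1) = 1 + 1/5 = 6/5
6 + 1/(6/5) = 6 + 5/6 = 41/6
3 + 1/(41/6) = 3 + 6/41 = 129/41
2 + 1/(129/41) = 2 + 41/129 = 299/129

299/129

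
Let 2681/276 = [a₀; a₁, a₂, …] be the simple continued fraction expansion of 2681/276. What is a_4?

39

2681 = 9·276 + 197, so a_0 = 9
276 = 1·197 + 79, so a_1 = 1
197 = 2·79 + 39, so a_2 = 2
79 = 2·39 + 1, so a_3 = 2
39 = 39·1 + 0, so a_4 = 39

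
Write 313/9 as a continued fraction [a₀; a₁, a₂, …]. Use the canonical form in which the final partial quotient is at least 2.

313 ÷ 9 → quotient 34, remainder 7
9 ÷ 7 → quotient 1, remainder 2
7 ÷ 2 → quotient 3, remainder 1
2 ÷ 1 → quotient 2, remainder 0

[34; 1, 3, 2]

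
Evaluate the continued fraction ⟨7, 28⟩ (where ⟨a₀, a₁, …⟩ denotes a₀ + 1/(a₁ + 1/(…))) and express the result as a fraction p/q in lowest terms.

197/28

Collapse the nested fraction from the inside out:
Start with 28.
7 + 1/(28/1) = 7 + 1/28 = 197/28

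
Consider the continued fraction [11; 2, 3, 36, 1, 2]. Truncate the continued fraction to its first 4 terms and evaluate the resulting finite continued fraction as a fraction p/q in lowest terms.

Start with 36.
3 + 1/(36/1) = 3 + 1/36 = 109/36
2 + 1/(109/36) = 2 + 36/109 = 254/109
11 + 1/(254/109) = 11 + 109/254 = 2903/254

2903/254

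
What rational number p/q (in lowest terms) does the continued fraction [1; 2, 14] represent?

43/29

Start with 14.
2 + 1/(14/1) = 2 + 1/14 = 29/14
1 + 1/(29/14) = 1 + 14/29 = 43/29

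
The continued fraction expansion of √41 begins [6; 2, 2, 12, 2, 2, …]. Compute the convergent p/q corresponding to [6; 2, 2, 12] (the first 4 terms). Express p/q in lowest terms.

Start with 12.
2 + 1/(12/1) = 2 + 1/12 = 25/12
2 + 1/(25/12) = 2 + 12/25 = 62/25
6 + 1/(62/25) = 6 + 25/62 = 397/62

397/62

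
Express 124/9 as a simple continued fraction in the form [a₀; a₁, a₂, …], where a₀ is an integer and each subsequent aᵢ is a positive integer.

⌊124/9⌋ = 13, remainder 7
⌊9/7⌋ = 1, remainder 2
⌊7/2⌋ = 3, remainder 1
⌊2/1⌋ = 2, remainder 0

[13; 1, 3, 2]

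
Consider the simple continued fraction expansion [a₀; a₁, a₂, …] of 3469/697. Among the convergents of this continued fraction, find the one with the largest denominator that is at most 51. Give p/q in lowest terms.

219/44

List convergents until the denominator exceeds the bound:
a_0 = 4: 4/1  (≤ bound)
a_1 = 1: 5/1  (≤ bound)
a_2 = 42: 214/43  (≤ bound)
a_3 = 1: 219/44  (≤ bound)
a_4 = 1: 433/87  (> 51, stop)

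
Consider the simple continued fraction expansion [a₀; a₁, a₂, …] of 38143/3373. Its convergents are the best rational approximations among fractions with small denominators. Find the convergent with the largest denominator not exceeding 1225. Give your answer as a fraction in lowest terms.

1357/120

a_0 = 11: 11/1  (≤ bound)
a_1 = 3: 34/3  (≤ bound)
a_2 = 4: 147/13  (≤ bound)
a_3 = 9: 1357/120  (≤ bound)
a_4 = 28: 38143/3373  (> 1225, stop)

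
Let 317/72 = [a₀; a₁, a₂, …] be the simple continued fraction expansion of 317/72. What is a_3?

14

Repeatedly divide and take the remainder:
317 = 4·72 + 29, so a_0 = 4
72 = 2·29 + 14, so a_1 = 2
29 = 2·14 + 1, so a_2 = 2
14 = 14·1 + 0, so a_3 = 14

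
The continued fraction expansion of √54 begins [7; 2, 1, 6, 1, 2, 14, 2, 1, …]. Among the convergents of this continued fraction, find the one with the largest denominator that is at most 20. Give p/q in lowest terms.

a_0 = 7: 7/1  (≤ bound)
a_1 = 2: 15/2  (≤ bound)
a_2 = 1: 22/3  (≤ bound)
a_3 = 6: 147/20  (≤ bound)
a_4 = 1: 169/23  (> 20, stop)

147/20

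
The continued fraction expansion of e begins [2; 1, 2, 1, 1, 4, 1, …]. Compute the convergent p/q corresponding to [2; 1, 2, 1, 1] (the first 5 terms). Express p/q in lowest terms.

19/7

a_0 = 2: 2/1
a_1 = 1: 3/1
a_2 = 2: 8/3
a_3 = 1: 11/4
a_4 = 1: 19/7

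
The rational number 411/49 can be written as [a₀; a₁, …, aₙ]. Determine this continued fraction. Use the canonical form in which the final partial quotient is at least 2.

Repeatedly divide and take the remainder:
411 ÷ 49 → quotient 8, remainder 19
49 ÷ 19 → quotient 2, remainder 11
19 ÷ 11 → quotient 1, remainder 8
11 ÷ 8 → quotient 1, remainder 3
8 ÷ 3 → quotient 2, remainder 2
3 ÷ 2 → quotient 1, remainder 1
2 ÷ 1 → quotient 2, remainder 0

[8; 2, 1, 1, 2, 1, 2]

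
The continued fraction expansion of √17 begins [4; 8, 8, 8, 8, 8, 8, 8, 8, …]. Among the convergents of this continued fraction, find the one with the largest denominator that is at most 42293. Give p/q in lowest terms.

a_0 = 4: 4/1  (≤ bound)
a_1 = 8: 33/8  (≤ bound)
a_2 = 8: 268/65  (≤ bound)
a_3 = 8: 2177/528  (≤ bound)
a_4 = 8: 17684/4289  (≤ bound)
a_5 = 8: 143649/34840  (≤ bound)
a_6 = 8: 1166876/283009  (> 42293, stop)

143649/34840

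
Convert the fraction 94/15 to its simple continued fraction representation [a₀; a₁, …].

[6; 3, 1, 3]

⌊94/15⌋ = 6, remainder 4
⌊15/4⌋ = 3, remainder 3
⌊4/3⌋ = 1, remainder 1
⌊3/1⌋ = 3, remainder 0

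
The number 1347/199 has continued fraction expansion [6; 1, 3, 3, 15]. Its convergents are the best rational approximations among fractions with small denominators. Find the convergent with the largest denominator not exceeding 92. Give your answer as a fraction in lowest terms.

88/13

a_0 = 6: 6/1  (≤ bound)
a_1 = 1: 7/1  (≤ bound)
a_2 = 3: 27/4  (≤ bound)
a_3 = 3: 88/13  (≤ bound)
a_4 = 15: 1347/199  (> 92, stop)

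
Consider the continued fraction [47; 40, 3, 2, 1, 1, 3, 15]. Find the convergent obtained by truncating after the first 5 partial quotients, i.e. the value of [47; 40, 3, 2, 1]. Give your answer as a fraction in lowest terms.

Start with 1.
2 + 1/(1/1) = 2 + 1/1 = 3/1
3 + 1/(3/1) = 3 + 1/3 = 10/3
40 + 1/(10/3) = 40 + 3/10 = 403/10
47 + 1/(403/10) = 47 + 10/403 = 18951/403

18951/403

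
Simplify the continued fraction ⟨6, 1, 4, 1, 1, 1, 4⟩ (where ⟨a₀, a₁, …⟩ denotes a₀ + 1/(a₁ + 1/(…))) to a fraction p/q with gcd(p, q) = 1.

539/79

a_0 = 6: 6/1
a_1 = 1: 7/1
a_2 = 4: 34/5
a_3 = 1: 41/6
a_4 = 1: 75/11
a_5 = 1: 116/17
a_6 = 4: 539/79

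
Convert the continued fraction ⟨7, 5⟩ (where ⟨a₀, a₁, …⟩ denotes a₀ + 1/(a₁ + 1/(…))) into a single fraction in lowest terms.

36/5

Start with 5.
7 + 1/(5/1) = 7 + 1/5 = 36/5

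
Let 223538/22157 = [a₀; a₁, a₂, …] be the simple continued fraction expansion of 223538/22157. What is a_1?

11

Repeatedly divide and take the remainder:
⌊223538/22157⌋ = 10, remainder 1968
⌊22157/1968⌋ = 11, remainder 509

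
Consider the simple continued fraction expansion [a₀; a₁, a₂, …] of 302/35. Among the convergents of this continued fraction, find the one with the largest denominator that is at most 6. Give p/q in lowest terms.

26/3

a_0 = 8: 8/1  (≤ bound)
a_1 = 1: 9/1  (≤ bound)
a_2 = 1: 17/2  (≤ bound)
a_3 = 1: 26/3  (≤ bound)
a_4 = 2: 69/8  (> 6, stop)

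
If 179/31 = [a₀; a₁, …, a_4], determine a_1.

1

179 ÷ 31 → quotient 5, remainder 24
31 ÷ 24 → quotient 1, remainder 7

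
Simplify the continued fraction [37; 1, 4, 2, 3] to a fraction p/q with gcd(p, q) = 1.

1437/38

Work from the innermost term outward:
Start with 3.
2 + 1/(3/1) = 2 + 1/3 = 7/3
4 + 1/(7/3) = 4 + 3/7 = 31/7
1 + 1/(31/7) = 1 + 7/31 = 38/31
37 + 1/(38/31) = 37 + 31/38 = 1437/38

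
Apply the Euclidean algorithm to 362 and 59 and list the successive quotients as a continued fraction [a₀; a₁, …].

[6; 7, 2, 1, 2]

362 ÷ 59 → quotient 6, remainder 8
59 ÷ 8 → quotient 7, remainder 3
8 ÷ 3 → quotient 2, remainder 2
3 ÷ 2 → quotient 1, remainder 1
2 ÷ 1 → quotient 2, remainder 0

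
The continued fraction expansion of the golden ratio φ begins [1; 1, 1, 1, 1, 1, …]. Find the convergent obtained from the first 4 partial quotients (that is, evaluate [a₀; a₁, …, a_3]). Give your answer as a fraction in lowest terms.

Start with 1.
1 + 1/(1/1) = 1 + 1/1 = 2/1
1 + 1/(2/1) = 1 + 1/2 = 3/2
1 + 1/(3/2) = 1 + 2/3 = 5/3

5/3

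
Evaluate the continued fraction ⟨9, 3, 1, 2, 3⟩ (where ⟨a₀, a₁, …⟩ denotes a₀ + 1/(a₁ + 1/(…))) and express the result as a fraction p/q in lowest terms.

343/37

Work from the innermost term outward:
Start with 3.
2 + 1/(3/1) = 2 + 1/3 = 7/3
1 + 1/(7/3) = 1 + 3/7 = 10/7
3 + 1/(10/7) = 3 + 7/10 = 37/10
9 + 1/(37/10) = 9 + 10/37 = 343/37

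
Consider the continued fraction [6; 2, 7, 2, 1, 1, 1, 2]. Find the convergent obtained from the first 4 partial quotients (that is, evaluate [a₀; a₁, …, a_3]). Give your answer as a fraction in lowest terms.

207/32

Starting at the tail and folding back:
Start with 2.
7 + 1/(2/1) = 7 + 1/2 = 15/2
2 + 1/(15/2) = 2 + 2/15 = 32/15
6 + 1/(32/15) = 6 + 15/32 = 207/32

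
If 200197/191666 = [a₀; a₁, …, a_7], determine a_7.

200197 ÷ 191666 → quotient 1, remainder 8531
191666 ÷ 8531 → quotient 22, remainder 3984
8531 ÷ 3984 → quotient 2, remainder 563
3984 ÷ 563 → quotient 7, remainder 43
563 ÷ 43 → quotient 13, remainder 4
43 ÷ 4 → quotient 10, remainder 3
4 ÷ 3 → quotient 1, remainder 1
3 ÷ 1 → quotient 3, remainder 0

3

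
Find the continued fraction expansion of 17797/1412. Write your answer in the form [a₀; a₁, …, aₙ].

[12; 1, 1, 1, 1, 9, 7, 4]

Repeatedly divide and take the remainder:
17797 = 12·1412 + 853, so a_0 = 12
1412 = 1·853 + 559, so a_1 = 1
853 = 1·559 + 294, so a_2 = 1
559 = 1·294 + 265, so a_3 = 1
294 = 1·265 + 29, so a_4 = 1
265 = 9·29 + 4, so a_5 = 9
29 = 7·4 + 1, so a_6 = 7
4 = 4·1 + 0, so a_7 = 4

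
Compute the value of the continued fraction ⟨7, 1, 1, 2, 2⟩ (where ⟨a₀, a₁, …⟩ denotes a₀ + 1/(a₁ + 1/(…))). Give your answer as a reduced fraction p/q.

91/12

a_0 = 7: 7/1
a_1 = 1: 8/1
a_2 = 1: 15/2
a_3 = 2: 38/5
a_4 = 2: 91/12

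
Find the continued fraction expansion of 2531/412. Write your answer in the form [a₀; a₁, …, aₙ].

Apply division with remainder until the remainder is 0:
⌊2531/412⌋ = 6, remainder 59
⌊412/59⌋ = 6, remainder 58
⌊59/58⌋ = 1, remainder 1
⌊58/1⌋ = 58, remainder 0

[6; 6, 1, 58]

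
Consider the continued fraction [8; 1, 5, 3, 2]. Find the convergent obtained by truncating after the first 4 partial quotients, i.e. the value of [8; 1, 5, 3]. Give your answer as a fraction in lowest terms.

Start with 3.
5 + 1/(3/1) = 5 + 1/3 = 16/3
1 + 1/(16/3) = 1 + 3/16 = 19/16
8 + 1/(19/16) = 8 + 16/19 = 168/19

168/19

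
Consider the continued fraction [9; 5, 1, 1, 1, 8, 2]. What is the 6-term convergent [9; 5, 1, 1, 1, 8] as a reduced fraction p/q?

1349/147

Compute successive convergents:
a_0 = 9: 9/1
a_1 = 5: 46/5
a_2 = 1: 55/6
a_3 = 1: 101/11
a_4 = 1: 156/17
a_5 = 8: 1349/147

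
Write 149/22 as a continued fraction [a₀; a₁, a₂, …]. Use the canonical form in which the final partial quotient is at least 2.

[6; 1, 3, 2, 2]

149 ÷ 22 → quotient 6, remainder 17
22 ÷ 17 → quotient 1, remainder 5
17 ÷ 5 → quotient 3, remainder 2
5 ÷ 2 → quotient 2, remainder 1
2 ÷ 1 → quotient 2, remainder 0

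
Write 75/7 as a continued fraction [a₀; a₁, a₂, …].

75 ÷ 7 → quotient 10, remainder 5
7 ÷ 5 → quotient 1, remainder 2
5 ÷ 2 → quotient 2, remainder 1
2 ÷ 1 → quotient 2, remainder 0

[10; 1, 2, 2]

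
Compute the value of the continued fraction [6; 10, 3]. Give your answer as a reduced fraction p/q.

189/31

Compute successive convergents:
a_0 = 6: 6/1
a_1 = 10: 61/10
a_2 = 3: 189/31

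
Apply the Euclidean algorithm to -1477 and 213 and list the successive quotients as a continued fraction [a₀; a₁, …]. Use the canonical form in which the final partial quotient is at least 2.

[-7; 15, 4, 1, 2]

-1477 = -7·213 + 14, so a_0 = -7
213 = 15·14 + 3, so a_1 = 15
14 = 4·3 + 2, so a_2 = 4
3 = 1·2 + 1, so a_3 = 1
2 = 2·1 + 0, so a_4 = 2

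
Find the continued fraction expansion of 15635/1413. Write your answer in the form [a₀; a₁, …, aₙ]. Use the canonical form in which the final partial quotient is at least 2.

[11; 15, 2, 1, 3, 1, 2, 2]

Run the Euclidean algorithm, recording each quotient:
15635 = 11·1413 + 92, so a_0 = 11
1413 = 15·92 + 33, so a_1 = 15
92 = 2·33 + 26, so a_2 = 2
33 = 1·26 + 7, so a_3 = 1
26 = 3·7 + 5, so a_4 = 3
7 = 1·5 + 2, so a_5 = 1
5 = 2·2 + 1, so a_6 = 2
2 = 2·1 + 0, so a_7 = 2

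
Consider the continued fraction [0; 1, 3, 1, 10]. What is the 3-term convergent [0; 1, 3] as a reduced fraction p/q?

a_0 = 0: 0/1
a_1 = 1: 1/1
a_2 = 3: 3/4

3/4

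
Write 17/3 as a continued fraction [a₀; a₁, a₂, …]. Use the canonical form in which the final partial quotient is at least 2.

[5; 1, 2]

⌊17/3⌋ = 5, remainder 2
⌊3/2⌋ = 1, remainder 1
⌊2/1⌋ = 2, remainder 0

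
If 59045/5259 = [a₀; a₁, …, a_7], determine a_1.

4

59045 ÷ 5259 → quotient 11, remainder 1196
5259 ÷ 1196 → quotient 4, remainder 475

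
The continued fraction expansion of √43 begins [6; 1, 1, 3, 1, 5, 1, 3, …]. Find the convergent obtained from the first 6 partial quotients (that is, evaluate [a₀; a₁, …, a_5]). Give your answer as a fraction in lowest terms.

341/52

a_0 = 6: 6/1
a_1 = 1: 7/1
a_2 = 1: 13/2
a_3 = 3: 46/7
a_4 = 1: 59/9
a_5 = 5: 341/52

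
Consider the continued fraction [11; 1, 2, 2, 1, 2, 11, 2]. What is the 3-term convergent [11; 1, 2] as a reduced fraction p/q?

a_0 = 11: 11/1
a_1 = 1: 12/1
a_2 = 2: 35/3

35/3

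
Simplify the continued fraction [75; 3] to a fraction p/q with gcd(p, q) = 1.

226/3

a_0 = 75: 75/1
a_1 = 3: 226/3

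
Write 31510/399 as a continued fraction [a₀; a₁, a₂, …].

[78; 1, 35, 3, 1, 2]

⌊31510/399⌋ = 78, remainder 388
⌊399/388⌋ = 1, remainder 11
⌊388/11⌋ = 35, remainder 3
⌊11/3⌋ = 3, remainder 2
⌊3/2⌋ = 1, remainder 1
⌊2/1⌋ = 2, remainder 0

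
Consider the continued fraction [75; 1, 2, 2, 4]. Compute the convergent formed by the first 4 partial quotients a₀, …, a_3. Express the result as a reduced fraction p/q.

Work from the innermost term outward:
Start with 2.
2 + 1/(2/1) = 2 + 1/2 = 5/2
1 + 1/(5/2) = 1 + 2/5 = 7/5
75 + 1/(7/5) = 75 + 5/7 = 530/7

530/7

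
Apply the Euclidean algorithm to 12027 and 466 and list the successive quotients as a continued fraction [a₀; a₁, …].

Run the Euclidean algorithm, recording each quotient:
12027 ÷ 466 → quotient 25, remainder 377
466 ÷ 377 → quotient 1, remainder 89
377 ÷ 89 → quotient 4, remainder 21
89 ÷ 21 → quotient 4, remainder 5
21 ÷ 5 → quotient 4, remainder 1
5 ÷ 1 → quotient 5, remainder 0

[25; 1, 4, 4, 4, 5]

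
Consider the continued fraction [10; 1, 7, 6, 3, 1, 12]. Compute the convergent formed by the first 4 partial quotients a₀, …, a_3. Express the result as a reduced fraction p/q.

Collapse the nested fraction from the inside out:
Start with 6.
7 + 1/(6/1) = 7 + 1/6 = 43/6
1 + 1/(43/6) = 1 + 6/43 = 49/43
10 + 1/(49/43) = 10 + 43/49 = 533/49

533/49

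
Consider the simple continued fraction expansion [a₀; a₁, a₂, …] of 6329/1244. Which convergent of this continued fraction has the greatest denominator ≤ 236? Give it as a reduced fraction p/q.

987/194

a_0 = 5: 5/1  (≤ bound)
a_1 = 11: 56/11  (≤ bound)
a_2 = 2: 117/23  (≤ bound)
a_3 = 2: 290/57  (≤ bound)
a_4 = 2: 697/137  (≤ bound)
a_5 = 1: 987/194  (≤ bound)
a_6 = 2: 2671/525  (> 236, stop)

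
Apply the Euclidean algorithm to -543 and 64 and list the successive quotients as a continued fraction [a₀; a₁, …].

[-9; 1, 1, 15, 2]

-543 = -9·64 + 33, so a_0 = -9
64 = 1·33 + 31, so a_1 = 1
33 = 1·31 + 2, so a_2 = 1
31 = 15·2 + 1, so a_3 = 15
2 = 2·1 + 0, so a_4 = 2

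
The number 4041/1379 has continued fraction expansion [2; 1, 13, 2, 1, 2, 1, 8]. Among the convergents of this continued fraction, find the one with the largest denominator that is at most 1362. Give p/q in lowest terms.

List convergents until the denominator exceeds the bound:
a_0 = 2: 2/1  (≤ bound)
a_1 = 1: 3/1  (≤ bound)
a_2 = 13: 41/14  (≤ bound)
a_3 = 2: 85/29  (≤ bound)
a_4 = 1: 126/43  (≤ bound)
a_5 = 2: 337/115  (≤ bound)
a_6 = 1: 463/158  (≤ bound)
a_7 = 8: 4041/1379  (> 1362, stop)

463/158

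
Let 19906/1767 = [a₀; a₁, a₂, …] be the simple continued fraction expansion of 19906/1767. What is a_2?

1

19906 = 11·1767 + 469, so a_0 = 11
1767 = 3·469 + 360, so a_1 = 3
469 = 1·360 + 109, so a_2 = 1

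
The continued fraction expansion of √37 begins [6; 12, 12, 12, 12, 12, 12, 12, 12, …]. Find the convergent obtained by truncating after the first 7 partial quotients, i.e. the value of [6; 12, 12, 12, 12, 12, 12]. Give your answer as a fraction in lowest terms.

18798954/3090529

Start with 12.
12 + 1/(12/1) = 12 + 1/12 = 145/12
12 + 1/(145/12) = 12 + 12/145 = 1752/145
12 + 1/(1752/145) = 12 + 145/1752 = 21169/1752
12 + 1/(21169/1752) = 12 + 1752/21169 = 255780/21169
12 + 1/(255780/21169) = 12 + 21169/255780 = 3090529/255780
6 + 1/(3090529/255780) = 6 + 255780/3090529 = 18798954/3090529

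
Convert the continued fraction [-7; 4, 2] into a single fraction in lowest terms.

-61/9

Start with 2.
4 + 1/(2/1) = 4 + 1/2 = 9/2
-7 + 1/(9/2) = -7 + 2/9 = -61/9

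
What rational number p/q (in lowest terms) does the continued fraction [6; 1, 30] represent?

Build up convergents one term at a time:
a_0 = 6: 6/1
a_1 = 1: 7/1
a_2 = 30: 216/31

216/31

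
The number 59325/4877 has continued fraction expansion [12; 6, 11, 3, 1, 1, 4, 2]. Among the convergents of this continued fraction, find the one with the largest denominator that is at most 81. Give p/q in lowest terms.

a_0 = 12: 12/1  (≤ bound)
a_1 = 6: 73/6  (≤ bound)
a_2 = 11: 815/67  (≤ bound)
a_3 = 3: 2518/207  (> 81, stop)

815/67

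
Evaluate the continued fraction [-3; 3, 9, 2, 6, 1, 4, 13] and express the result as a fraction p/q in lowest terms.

-75892/28339

Build up convergents one term at a time:
a_0 = -3: -3/1
a_1 = 3: -8/3
a_2 = 9: -75/28
a_3 = 2: -158/59
a_4 = 6: -1023/382
a_5 = 1: -1181/441
a_6 = 4: -5747/2146
a_7 = 13: -75892/28339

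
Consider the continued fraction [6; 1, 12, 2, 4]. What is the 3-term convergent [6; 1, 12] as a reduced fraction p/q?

90/13

Start with 12.
1 + 1/(12/1) = 1 + 1/12 = 13/12
6 + 1/(13/12) = 6 + 12/13 = 90/13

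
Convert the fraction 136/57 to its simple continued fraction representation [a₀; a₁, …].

[2; 2, 1, 1, 2, 4]

Apply division with remainder until the remainder is 0:
136 = 2·57 + 22, so a_0 = 2
57 = 2·22 + 13, so a_1 = 2
22 = 1·13 + 9, so a_2 = 1
13 = 1·9 + 4, so a_3 = 1
9 = 2·4 + 1, so a_4 = 2
4 = 4·1 + 0, so a_5 = 4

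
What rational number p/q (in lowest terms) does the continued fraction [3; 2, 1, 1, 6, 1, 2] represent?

Compute successive convergents:
a_0 = 3: 3/1
a_1 = 2: 7/2
a_2 = 1: 10/3
a_3 = 1: 17/5
a_4 = 6: 112/33
a_5 = 1: 129/38
a_6 = 2: 370/109

370/109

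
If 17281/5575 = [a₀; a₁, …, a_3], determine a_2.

37

Repeatedly divide and take the remainder:
⌊17281/5575⌋ = 3, remainder 556
⌊5575/556⌋ = 10, remainder 15
⌊556/15⌋ = 37, remainder 1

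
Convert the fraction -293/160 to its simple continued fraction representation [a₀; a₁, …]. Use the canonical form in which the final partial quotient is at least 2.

[-2; 5, 1, 12, 2]

⌊-293/160⌋ = -2, remainder 27
⌊160/27⌋ = 5, remainder 25
⌊27/25⌋ = 1, remainder 2
⌊25/2⌋ = 12, remainder 1
⌊2/1⌋ = 2, remainder 0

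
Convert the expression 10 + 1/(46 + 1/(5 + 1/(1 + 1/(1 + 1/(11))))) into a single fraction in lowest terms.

58777/5865

Build up convergents one term at a time:
a_0 = 10: 10/1
a_1 = 46: 461/46
a_2 = 5: 2315/231
a_3 = 1: 2776/277
a_4 = 1: 5091/508
a_5 = 11: 58777/5865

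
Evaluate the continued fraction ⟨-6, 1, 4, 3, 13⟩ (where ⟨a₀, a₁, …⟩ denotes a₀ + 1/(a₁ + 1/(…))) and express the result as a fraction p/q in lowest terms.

-1105/213

a_0 = -6: -6/1
a_1 = 1: -5/1
a_2 = 4: -26/5
a_3 = 3: -83/16
a_4 = 13: -1105/213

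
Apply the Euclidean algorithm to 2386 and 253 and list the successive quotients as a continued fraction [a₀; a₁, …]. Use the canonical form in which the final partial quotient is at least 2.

Apply division with remainder until the remainder is 0:
2386 = 9·253 + 109, so a_0 = 9
253 = 2·109 + 35, so a_1 = 2
109 = 3·35 + 4, so a_2 = 3
35 = 8·4 + 3, so a_3 = 8
4 = 1·3 + 1, so a_4 = 1
3 = 3·1 + 0, so a_5 = 3

[9; 2, 3, 8, 1, 3]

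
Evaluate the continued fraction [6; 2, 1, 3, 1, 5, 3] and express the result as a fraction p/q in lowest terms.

1634/257

Start with 3.
5 + 1/(3/1) = 5 + 1/3 = 16/3
1 + 1/(16/3) = 1 + 3/16 = 19/16
3 + 1/(19/16) = 3 + 16/19 = 73/19
1 + 1/(73/19) = 1 + 19/73 = 92/73
2 + 1/(92/73) = 2 + 73/92 = 257/92
6 + 1/(257/92) = 6 + 92/257 = 1634/257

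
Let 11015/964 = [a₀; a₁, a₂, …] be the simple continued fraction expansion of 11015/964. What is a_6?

7

Repeatedly divide and take the remainder:
11015 ÷ 964 → quotient 11, remainder 411
964 ÷ 411 → quotient 2, remainder 142
411 ÷ 142 → quotient 2, remainder 127
142 ÷ 127 → quotient 1, remainder 15
127 ÷ 15 → quotient 8, remainder 7
15 ÷ 7 → quotient 2, remainder 1
7 ÷ 1 → quotient 7, remainder 0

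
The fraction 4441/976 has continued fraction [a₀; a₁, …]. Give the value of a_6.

1

4441 ÷ 976 → quotient 4, remainder 537
976 ÷ 537 → quotient 1, remainder 439
537 ÷ 439 → quotient 1, remainder 98
439 ÷ 98 → quotient 4, remainder 47
98 ÷ 47 → quotient 2, remainder 4
47 ÷ 4 → quotient 11, remainder 3
4 ÷ 3 → quotient 1, remainder 1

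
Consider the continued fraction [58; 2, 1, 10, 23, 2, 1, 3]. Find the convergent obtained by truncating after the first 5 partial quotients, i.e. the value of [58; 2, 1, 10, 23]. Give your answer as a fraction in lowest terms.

43116/739

Work from the innermost term outward:
Start with 23.
10 + 1/(23/1) = 10 + 1/23 = 231/23
1 + 1/(231/23) = 1 + 23/231 = 254/231
2 + 1/(254/231) = 2 + 231/254 = 739/254
58 + 1/(739/254) = 58 + 254/739 = 43116/739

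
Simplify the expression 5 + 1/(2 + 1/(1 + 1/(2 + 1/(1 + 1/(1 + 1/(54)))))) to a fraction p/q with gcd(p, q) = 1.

Work from the innermost term outward:
Start with 54.
1 + 1/(54/1) = 1 + 1/54 = 55/54
1 + 1/(55/54) = 1 + 54/55 = 109/55
2 + 1/(109/55) = 2 + 55/109 = 273/109
1 + 1/(273/109) = 1 + 109/273 = 382/273
2 + 1/(382/273) = 2 + 273/382 = 1037/382
5 + 1/(1037/382) = 5 + 382/1037 = 5567/1037

5567/1037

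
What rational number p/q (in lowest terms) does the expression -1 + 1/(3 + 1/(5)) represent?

-11/16

Start with 5.
3 + 1/(5/1) = 3 + 1/5 = 16/5
-1 + 1/(16/5) = -1 + 5/16 = -11/16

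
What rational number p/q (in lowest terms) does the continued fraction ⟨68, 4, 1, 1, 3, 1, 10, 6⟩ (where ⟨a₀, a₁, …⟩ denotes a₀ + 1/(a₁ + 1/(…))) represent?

183715/2693

Compute successive convergents:
a_0 = 68: 68/1
a_1 = 4: 273/4
a_2 = 1: 341/5
a_3 = 1: 614/9
a_4 = 3: 2183/32
a_5 = 1: 2797/41
a_6 = 10: 30153/442
a_7 = 6: 183715/2693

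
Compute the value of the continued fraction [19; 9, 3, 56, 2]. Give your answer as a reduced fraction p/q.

60799/3182

Use the convergent recurrence hₖ = aₖ·hₖ₋₁ + hₖ₋₂ (and likewise for the denominators kₖ):
a_0 = 19: 19/1
a_1 = 9: 172/9
a_2 = 3: 535/28
a_3 = 56: 30132/1577
a_4 = 2: 60799/3182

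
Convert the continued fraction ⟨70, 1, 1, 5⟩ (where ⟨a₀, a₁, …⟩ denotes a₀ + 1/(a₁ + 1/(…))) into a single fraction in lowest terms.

Collapse the nested fraction from the inside out:
Start with 5.
1 + 1/(5/1) = 1 + 1/5 = 6/5
1 + 1/(6/5) = 1 + 5/6 = 11/6
70 + 1/(11/6) = 70 + 6/11 = 776/11

776/11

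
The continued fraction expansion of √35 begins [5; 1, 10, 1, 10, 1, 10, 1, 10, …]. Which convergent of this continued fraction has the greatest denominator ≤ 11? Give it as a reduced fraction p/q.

a_0 = 5: 5/1  (≤ bound)
a_1 = 1: 6/1  (≤ bound)
a_2 = 10: 65/11  (≤ bound)
a_3 = 1: 71/12  (> 11, stop)

65/11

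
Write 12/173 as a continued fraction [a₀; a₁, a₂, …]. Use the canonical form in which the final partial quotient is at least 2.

⌊12/173⌋ = 0, remainder 12
⌊173/12⌋ = 14, remainder 5
⌊12/5⌋ = 2, remainder 2
⌊5/2⌋ = 2, remainder 1
⌊2/1⌋ = 2, remainder 0

[0; 14, 2, 2, 2]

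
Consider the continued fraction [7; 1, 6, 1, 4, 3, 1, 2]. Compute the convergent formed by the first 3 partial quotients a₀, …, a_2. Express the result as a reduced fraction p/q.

a_0 = 7: 7/1
a_1 = 1: 8/1
a_2 = 6: 55/7

55/7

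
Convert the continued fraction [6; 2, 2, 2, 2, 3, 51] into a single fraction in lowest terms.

Starting at the tail and folding back:
Start with 51.
3 + 1/(51/1) = 3 + 1/51 = 154/51
2 + 1/(154/51) = 2 + 51/154 = 359/154
2 + 1/(359/154) = 2 + 154/359 = 872/359
2 + 1/(872/359) = 2 + 359/872 = 2103/872
2 + 1/(2103/872) = 2 + 872/2103 = 5078/2103
6 + 1/(5078/2103) = 6 + 2103/5078 = 32571/5078

32571/5078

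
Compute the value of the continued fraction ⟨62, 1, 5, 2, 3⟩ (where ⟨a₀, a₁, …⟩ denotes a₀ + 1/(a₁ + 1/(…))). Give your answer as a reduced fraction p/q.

Build up convergents one term at a time:
a_0 = 62: 62/1
a_1 = 1: 63/1
a_2 = 5: 377/6
a_3 = 2: 817/13
a_4 = 3: 2828/45

2828/45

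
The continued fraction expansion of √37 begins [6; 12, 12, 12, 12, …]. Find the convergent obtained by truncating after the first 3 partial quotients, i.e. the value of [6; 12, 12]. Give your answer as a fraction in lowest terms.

Start with 12.
12 + 1/(12/1) = 12 + 1/12 = 145/12
6 + 1/(145/12) = 6 + 12/145 = 882/145

882/145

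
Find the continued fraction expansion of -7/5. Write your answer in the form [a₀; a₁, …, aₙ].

[-2; 1, 1, 2]

-7 ÷ 5 → quotient -2, remainder 3
5 ÷ 3 → quotient 1, remainder 2
3 ÷ 2 → quotient 1, remainder 1
2 ÷ 1 → quotient 2, remainder 0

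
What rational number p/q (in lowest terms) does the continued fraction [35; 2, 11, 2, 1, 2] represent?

6741/190

a_0 = 35: 35/1
a_1 = 2: 71/2
a_2 = 11: 816/23
a_3 = 2: 1703/48
a_4 = 1: 2519/71
a_5 = 2: 6741/190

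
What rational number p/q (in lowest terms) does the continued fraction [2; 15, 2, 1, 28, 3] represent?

Collapse the nested fraction from the inside out:
Start with 3.
28 + 1/(3/1) = 28 + 1/3 = 85/3
1 + 1/(85/3) = 1 + 3/85 = 88/85
2 + 1/(88/85) = 2 + 85/88 = 261/88
15 + 1/(261/88) = 15 + 88/261 = 4003/261
2 + 1/(4003/261) = 2 + 261/4003 = 8267/4003

8267/4003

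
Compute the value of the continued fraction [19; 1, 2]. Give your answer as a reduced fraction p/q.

Start with 2.
1 + 1/(2/1) = 1 + 1/2 = 3/2
19 + 1/(3/2) = 19 + 2/3 = 59/3

59/3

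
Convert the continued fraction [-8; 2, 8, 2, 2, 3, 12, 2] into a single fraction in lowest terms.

Start with 2.
12 + 1/(2/1) = 12 + 1/2 = 25/2
3 + 1/(25/2) = 3 + 2/25 = 77/25
2 + 1/(77/25) = 2 + 25/77 = 179/77
2 + 1/(179/77) = 2 + 77/179 = 435/179
8 + 1/(435/179) = 8 + 179/435 = 3659/435
2 + 1/(3659/435) = 2 + 435/3659 = 7753/3659
-8 + 1/(7753/3659) = -8 + 3659/7753 = -58365/7753

-58365/7753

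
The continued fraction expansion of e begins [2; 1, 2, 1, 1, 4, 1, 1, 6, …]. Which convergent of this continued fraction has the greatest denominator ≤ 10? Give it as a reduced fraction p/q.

19/7

a_0 = 2: 2/1  (≤ bound)
a_1 = 1: 3/1  (≤ bound)
a_2 = 2: 8/3  (≤ bound)
a_3 = 1: 11/4  (≤ bound)
a_4 = 1: 19/7  (≤ bound)
a_5 = 4: 87/32  (> 10, stop)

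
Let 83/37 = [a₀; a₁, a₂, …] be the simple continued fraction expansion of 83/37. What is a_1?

4

83 = 2·37 + 9, so a_0 = 2
37 = 4·9 + 1, so a_1 = 4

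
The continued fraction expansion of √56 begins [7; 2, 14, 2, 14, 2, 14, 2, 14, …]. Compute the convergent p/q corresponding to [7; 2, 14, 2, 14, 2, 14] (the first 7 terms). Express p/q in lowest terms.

194873/26041

Compute successive convergents:
a_0 = 7: 7/1
a_1 = 2: 15/2
a_2 = 14: 217/29
a_3 = 2: 449/60
a_4 = 14: 6503/869
a_5 = 2: 13455/1798
a_6 = 14: 194873/26041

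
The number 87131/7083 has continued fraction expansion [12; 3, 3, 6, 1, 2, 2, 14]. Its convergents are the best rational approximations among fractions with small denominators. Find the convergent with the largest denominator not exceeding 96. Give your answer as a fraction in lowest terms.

898/73

List convergents until the denominator exceeds the bound:
a_0 = 12: 12/1  (≤ bound)
a_1 = 3: 37/3  (≤ bound)
a_2 = 3: 123/10  (≤ bound)
a_3 = 6: 775/63  (≤ bound)
a_4 = 1: 898/73  (≤ bound)
a_5 = 2: 2571/209  (> 96, stop)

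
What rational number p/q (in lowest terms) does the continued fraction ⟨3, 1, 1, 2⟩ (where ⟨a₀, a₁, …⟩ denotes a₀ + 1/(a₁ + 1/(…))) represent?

18/5

Use the convergent recurrence hₖ = aₖ·hₖ₋₁ + hₖ₋₂ (and likewise for the denominators kₖ):
a_0 = 3: 3/1
a_1 = 1: 4/1
a_2 = 1: 7/2
a_3 = 2: 18/5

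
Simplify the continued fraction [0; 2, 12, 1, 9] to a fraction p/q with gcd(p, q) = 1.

a_0 = 0: 0/1
a_1 = 2: 1/2
a_2 = 12: 12/25
a_3 = 1: 13/27
a_4 = 9: 129/268

129/268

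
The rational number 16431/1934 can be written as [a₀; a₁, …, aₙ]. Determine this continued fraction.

⌊16431/1934⌋ = 8, remainder 959
⌊1934/959⌋ = 2, remainder 16
⌊959/16⌋ = 59, remainder 15
⌊16/15⌋ = 1, remainder 1
⌊15/1⌋ = 15, remainder 0

[8; 2, 59, 1, 15]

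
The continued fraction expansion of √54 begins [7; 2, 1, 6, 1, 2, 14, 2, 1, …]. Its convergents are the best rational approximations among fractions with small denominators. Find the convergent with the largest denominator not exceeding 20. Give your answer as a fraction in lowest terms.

147/20

a_0 = 7: 7/1  (≤ bound)
a_1 = 2: 15/2  (≤ bound)
a_2 = 1: 22/3  (≤ bound)
a_3 = 6: 147/20  (≤ bound)
a_4 = 1: 169/23  (> 20, stop)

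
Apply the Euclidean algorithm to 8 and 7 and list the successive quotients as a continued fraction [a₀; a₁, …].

⌊8/7⌋ = 1, remainder 1
⌊7/1⌋ = 7, remainder 0

[1; 7]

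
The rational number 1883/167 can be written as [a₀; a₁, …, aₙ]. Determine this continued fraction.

[11; 3, 1, 1, 1, 2, 2, 2]

Apply division with remainder until the remainder is 0:
1883 = 11·167 + 46, so a_0 = 11
167 = 3·46 + 29, so a_1 = 3
46 = 1·29 + 17, so a_2 = 1
29 = 1·17 + 12, so a_3 = 1
17 = 1·12 + 5, so a_4 = 1
12 = 2·5 + 2, so a_5 = 2
5 = 2·2 + 1, so a_6 = 2
2 = 2·1 + 0, so a_7 = 2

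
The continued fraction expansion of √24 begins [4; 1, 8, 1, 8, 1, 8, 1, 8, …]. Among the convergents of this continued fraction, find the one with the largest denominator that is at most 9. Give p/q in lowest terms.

a_0 = 4: 4/1  (≤ bound)
a_1 = 1: 5/1  (≤ bound)
a_2 = 8: 44/9  (≤ bound)
a_3 = 1: 49/10  (> 9, stop)

44/9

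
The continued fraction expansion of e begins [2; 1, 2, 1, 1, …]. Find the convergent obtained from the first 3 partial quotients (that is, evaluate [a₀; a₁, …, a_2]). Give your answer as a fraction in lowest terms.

Start with 2.
1 + 1/(2/1) = 1 + 1/2 = 3/2
2 + 1/(3/2) = 2 + 2/3 = 8/3

8/3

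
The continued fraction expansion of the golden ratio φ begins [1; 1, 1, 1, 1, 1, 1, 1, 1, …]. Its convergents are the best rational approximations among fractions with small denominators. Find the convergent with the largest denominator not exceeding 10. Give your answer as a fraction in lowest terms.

13/8

a_0 = 1: 1/1  (≤ bound)
a_1 = 1: 2/1  (≤ bound)
a_2 = 1: 3/2  (≤ bound)
a_3 = 1: 5/3  (≤ bound)
a_4 = 1: 8/5  (≤ bound)
a_5 = 1: 13/8  (≤ bound)
a_6 = 1: 21/13  (> 10, stop)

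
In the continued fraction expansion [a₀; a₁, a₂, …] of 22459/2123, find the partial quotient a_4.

1

Run the Euclidean algorithm, recording each quotient:
22459 = 10·2123 + 1229, so a_0 = 10
2123 = 1·1229 + 894, so a_1 = 1
1229 = 1·894 + 335, so a_2 = 1
894 = 2·335 + 224, so a_3 = 2
335 = 1·224 + 111, so a_4 = 1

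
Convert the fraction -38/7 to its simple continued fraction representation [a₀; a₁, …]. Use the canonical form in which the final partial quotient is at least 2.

⌊-38/7⌋ = -6, remainder 4
⌊7/4⌋ = 1, remainder 3
⌊4/3⌋ = 1, remainder 1
⌊3/1⌋ = 3, remainder 0

[-6; 1, 1, 3]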